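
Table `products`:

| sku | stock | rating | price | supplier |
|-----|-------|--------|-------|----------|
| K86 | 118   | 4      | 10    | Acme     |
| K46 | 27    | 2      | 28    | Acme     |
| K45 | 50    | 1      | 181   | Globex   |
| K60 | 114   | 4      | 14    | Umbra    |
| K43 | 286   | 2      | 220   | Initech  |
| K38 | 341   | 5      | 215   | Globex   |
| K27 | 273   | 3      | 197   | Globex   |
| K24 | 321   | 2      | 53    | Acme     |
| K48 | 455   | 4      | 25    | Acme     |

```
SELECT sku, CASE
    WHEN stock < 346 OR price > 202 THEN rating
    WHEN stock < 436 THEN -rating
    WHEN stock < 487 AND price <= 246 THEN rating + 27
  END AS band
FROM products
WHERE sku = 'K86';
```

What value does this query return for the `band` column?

sku = K86: stock=118, rating=4, price=10, supplier=Acme.
stock < 346 OR price > 202 → true → 4

4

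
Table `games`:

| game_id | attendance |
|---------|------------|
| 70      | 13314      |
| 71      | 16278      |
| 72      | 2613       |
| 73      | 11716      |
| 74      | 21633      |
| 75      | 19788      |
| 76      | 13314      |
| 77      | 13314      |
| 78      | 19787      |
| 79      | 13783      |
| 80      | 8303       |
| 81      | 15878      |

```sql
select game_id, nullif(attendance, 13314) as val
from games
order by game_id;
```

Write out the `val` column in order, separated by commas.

NULL, 16278, 2613, 11716, 21633, 19788, NULL, NULL, 19787, 13783, 8303, 15878

game_id=70: attendance=13314 vs 13314: equal → NULL
game_id=71: attendance=16278 vs 13314: differ → 16278
game_id=72: attendance=2613 vs 13314: differ → 2613
game_id=73: attendance=11716 vs 13314: differ → 11716
game_id=74: attendance=21633 vs 13314: differ → 21633
game_id=75: attendance=19788 vs 13314: differ → 19788
game_id=76: attendance=13314 vs 13314: equal → NULL
game_id=77: attendance=13314 vs 13314: equal → NULL
game_id=78: attendance=19787 vs 13314: differ → 19787
game_id=79: attendance=13783 vs 13314: differ → 13783
game_id=80: attendance=8303 vs 13314: differ → 8303
game_id=81: attendance=15878 vs 13314: differ → 15878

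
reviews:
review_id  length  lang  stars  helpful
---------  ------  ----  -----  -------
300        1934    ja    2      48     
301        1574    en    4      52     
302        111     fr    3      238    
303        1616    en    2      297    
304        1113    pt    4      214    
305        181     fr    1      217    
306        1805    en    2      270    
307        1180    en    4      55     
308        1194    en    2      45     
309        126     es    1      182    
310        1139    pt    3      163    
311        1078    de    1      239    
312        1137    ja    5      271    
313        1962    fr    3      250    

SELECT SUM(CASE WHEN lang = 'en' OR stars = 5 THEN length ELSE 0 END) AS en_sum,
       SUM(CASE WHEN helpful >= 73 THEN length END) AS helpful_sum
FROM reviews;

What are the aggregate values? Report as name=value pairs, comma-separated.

[en_sum: lang = 'en' OR stars = 5]
review_id=300: ✗
review_id=301: ✓ → 1574
review_id=302: ✗
review_id=303: ✓ → 1616
review_id=304: ✗
review_id=305: ✗
review_id=306: ✓ → 1805
review_id=307: ✓ → 1180
review_id=308: ✓ → 1194
review_id=309: ✗
review_id=310: ✗
review_id=311: ✗
review_id=312: ✓ → 1137
review_id=313: ✗
en_sum = 1574 + 1616 + 1805 + 1180 + 1194 + 1137 = 8506
—
[helpful_sum: helpful >= 73]
review_id=300: ✗
review_id=301: ✗
review_id=302: ✓ → 111
review_id=303: ✓ → 1616
review_id=304: ✓ → 1113
review_id=305: ✓ → 181
review_id=306: ✓ → 1805
review_id=307: ✗
review_id=308: ✗
review_id=309: ✓ → 126
review_id=310: ✓ → 1139
review_id=311: ✓ → 1078
review_id=312: ✓ → 1137
review_id=313: ✓ → 1962
helpful_sum = 111 + 1616 + 1113 + 181 + 1805 + 126 + 1139 + 1078 + 1137 + 1962 = 10268

en_sum=8506, helpful_sum=10268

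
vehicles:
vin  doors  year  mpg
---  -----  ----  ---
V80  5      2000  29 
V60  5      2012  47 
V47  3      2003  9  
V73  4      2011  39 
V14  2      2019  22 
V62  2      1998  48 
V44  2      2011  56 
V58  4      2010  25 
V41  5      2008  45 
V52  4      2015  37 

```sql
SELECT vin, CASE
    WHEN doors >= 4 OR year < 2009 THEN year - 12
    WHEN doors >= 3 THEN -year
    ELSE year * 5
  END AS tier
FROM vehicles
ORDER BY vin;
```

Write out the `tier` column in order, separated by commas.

10095, 1996, 10055, 1991, 2003, 1998, 2000, 1986, 1999, 1988

vin=V14: ELSE → 10095
vin=V41: doors >= 4 OR year < 2009 → 1996
vin=V44: ELSE → 10055
vin=V47: doors >= 4 OR year < 2009 → 1991
vin=V52: doors >= 4 OR year < 2009 → 2003
vin=V58: doors >= 4 OR year < 2009 → 1998
vin=V60: doors >= 4 OR year < 2009 → 2000
vin=V62: doors >= 4 OR year < 2009 → 1986
vin=V73: doors >= 4 OR year < 2009 → 1999
vin=V80: doors >= 4 OR year < 2009 → 1988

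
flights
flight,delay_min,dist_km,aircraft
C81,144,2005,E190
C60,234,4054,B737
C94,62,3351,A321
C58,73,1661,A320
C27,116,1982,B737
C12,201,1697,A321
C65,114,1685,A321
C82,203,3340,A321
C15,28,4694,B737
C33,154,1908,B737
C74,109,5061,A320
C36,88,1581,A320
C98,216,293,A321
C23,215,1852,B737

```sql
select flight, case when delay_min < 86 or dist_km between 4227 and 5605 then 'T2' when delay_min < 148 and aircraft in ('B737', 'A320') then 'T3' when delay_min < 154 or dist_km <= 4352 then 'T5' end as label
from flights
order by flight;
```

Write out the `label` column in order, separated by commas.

T5, T2, T5, T3, T5, T3, T2, T5, T5, T2, T5, T5, T2, T5

flight=C12: delay_min < 154 or dist_km <= 4352 → T5
flight=C15: delay_min < 86 or dist_km between 4227 and 5605 → T2
flight=C23: delay_min < 154 or dist_km <= 4352 → T5
flight=C27: delay_min < 148 and aircraft in ('B737', 'A320') → T3
flight=C33: delay_min < 154 or dist_km <= 4352 → T5
flight=C36: delay_min < 148 and aircraft in ('B737', 'A320') → T3
flight=C58: delay_min < 86 or dist_km between 4227 and 5605 → T2
flight=C60: delay_min < 154 or dist_km <= 4352 → T5
flight=C65: delay_min < 154 or dist_km <= 4352 → T5
flight=C74: delay_min < 86 or dist_km between 4227 and 5605 → T2
flight=C81: delay_min < 154 or dist_km <= 4352 → T5
flight=C82: delay_min < 154 or dist_km <= 4352 → T5
flight=C94: delay_min < 86 or dist_km between 4227 and 5605 → T2
flight=C98: delay_min < 154 or dist_km <= 4352 → T5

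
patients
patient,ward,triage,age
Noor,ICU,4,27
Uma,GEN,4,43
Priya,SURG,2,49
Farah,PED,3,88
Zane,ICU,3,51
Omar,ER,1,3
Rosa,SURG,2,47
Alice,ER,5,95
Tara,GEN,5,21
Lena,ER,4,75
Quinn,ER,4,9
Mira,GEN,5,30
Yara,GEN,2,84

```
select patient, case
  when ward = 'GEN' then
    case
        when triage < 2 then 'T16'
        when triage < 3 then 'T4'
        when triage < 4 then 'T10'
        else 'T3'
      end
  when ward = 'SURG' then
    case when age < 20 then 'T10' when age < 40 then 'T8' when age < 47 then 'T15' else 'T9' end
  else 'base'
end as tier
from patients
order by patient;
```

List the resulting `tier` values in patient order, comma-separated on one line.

base, base, base, T3, base, base, T9, base, T9, T3, T3, T4, base

patient=Alice: ward='ER' → outer ELSE → base
patient=Farah: ward='PED' → outer ELSE → base
patient=Lena: ward='ER' → outer ELSE → base
patient=Mira: ward='GEN' → inner[ELSE] → T3
patient=Noor: ward='ICU' → outer ELSE → base
patient=Omar: ward='ER' → outer ELSE → base
patient=Priya: ward='SURG' → inner[ELSE] → T9
patient=Quinn: ward='ER' → outer ELSE → base
patient=Rosa: ward='SURG' → inner[ELSE] → T9
patient=Tara: ward='GEN' → inner[ELSE] → T3
patient=Uma: ward='GEN' → inner[ELSE] → T3
patient=Yara: ward='GEN' → inner[triage < 3] → T4
patient=Zane: ward='ICU' → outer ELSE → base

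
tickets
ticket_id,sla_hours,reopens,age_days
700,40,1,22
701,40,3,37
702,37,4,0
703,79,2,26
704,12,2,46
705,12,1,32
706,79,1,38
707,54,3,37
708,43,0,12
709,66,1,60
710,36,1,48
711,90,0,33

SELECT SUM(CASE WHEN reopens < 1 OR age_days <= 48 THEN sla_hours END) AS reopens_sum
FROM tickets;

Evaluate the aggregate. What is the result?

ticket_id=700: ✓ → 40
ticket_id=701: ✓ → 40
ticket_id=702: ✓ → 37
ticket_id=703: ✓ → 79
ticket_id=704: ✓ → 12
ticket_id=705: ✓ → 12
ticket_id=706: ✓ → 79
ticket_id=707: ✓ → 54
ticket_id=708: ✓ → 43
ticket_id=709: ✗
ticket_id=710: ✓ → 36
ticket_id=711: ✓ → 90
reopens_sum = 40 + 40 + 37 + 79 + 12 + 12 + 79 + 54 + 43 + 36 + 90 = 522

522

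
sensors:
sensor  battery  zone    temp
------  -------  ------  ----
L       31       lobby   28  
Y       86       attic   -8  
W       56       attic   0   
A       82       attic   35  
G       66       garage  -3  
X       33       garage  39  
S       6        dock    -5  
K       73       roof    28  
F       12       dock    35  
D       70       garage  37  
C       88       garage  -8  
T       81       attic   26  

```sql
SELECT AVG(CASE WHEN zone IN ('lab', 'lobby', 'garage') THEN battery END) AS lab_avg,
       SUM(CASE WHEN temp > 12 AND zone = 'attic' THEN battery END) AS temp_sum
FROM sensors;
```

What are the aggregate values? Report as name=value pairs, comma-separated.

lab_avg=57.6, temp_sum=163

[lab_avg: zone IN ('lab', 'lobby', 'garage')]
sensor=L: ✓ → 31
sensor=Y: ✗
sensor=W: ✗
sensor=A: ✗
sensor=G: ✓ → 66
sensor=X: ✓ → 33
sensor=S: ✗
sensor=K: ✗
sensor=F: ✗
sensor=D: ✓ → 70
sensor=C: ✓ → 88
sensor=T: ✗
lab_avg = (31 + 66 + 33 + 70 + 88) / 5 = 57.6
—
[temp_sum: temp > 12 AND zone = 'attic']
sensor=L: ✗
sensor=Y: ✗
sensor=W: ✗
sensor=A: ✓ → 82
sensor=G: ✗
sensor=X: ✗
sensor=S: ✗
sensor=K: ✗
sensor=F: ✗
sensor=D: ✗
sensor=C: ✗
sensor=T: ✓ → 81
temp_sum = 82 + 81 = 163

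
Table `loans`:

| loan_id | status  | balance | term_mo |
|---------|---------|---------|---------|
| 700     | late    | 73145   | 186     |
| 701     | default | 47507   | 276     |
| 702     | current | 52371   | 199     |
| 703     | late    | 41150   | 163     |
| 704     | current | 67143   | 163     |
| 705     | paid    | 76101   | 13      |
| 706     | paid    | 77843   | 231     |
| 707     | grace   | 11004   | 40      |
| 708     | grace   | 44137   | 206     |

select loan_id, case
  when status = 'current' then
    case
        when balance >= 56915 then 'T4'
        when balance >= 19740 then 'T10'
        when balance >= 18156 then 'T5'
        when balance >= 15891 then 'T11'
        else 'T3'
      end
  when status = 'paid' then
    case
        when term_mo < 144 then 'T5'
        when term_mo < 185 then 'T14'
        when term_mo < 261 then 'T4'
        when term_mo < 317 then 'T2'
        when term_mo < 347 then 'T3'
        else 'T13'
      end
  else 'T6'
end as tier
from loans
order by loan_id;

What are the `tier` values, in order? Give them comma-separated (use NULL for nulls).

loan_id=700: status='late' → outer ELSE → T6
loan_id=701: status='default' → outer ELSE → T6
loan_id=702: status='current' → inner[balance >= 19740] → T10
loan_id=703: status='late' → outer ELSE → T6
loan_id=704: status='current' → inner[balance >= 56915] → T4
loan_id=705: status='paid' → inner[term_mo < 144] → T5
loan_id=706: status='paid' → inner[term_mo < 261] → T4
loan_id=707: status='grace' → outer ELSE → T6
loan_id=708: status='grace' → outer ELSE → T6

T6, T6, T10, T6, T4, T5, T4, T6, T6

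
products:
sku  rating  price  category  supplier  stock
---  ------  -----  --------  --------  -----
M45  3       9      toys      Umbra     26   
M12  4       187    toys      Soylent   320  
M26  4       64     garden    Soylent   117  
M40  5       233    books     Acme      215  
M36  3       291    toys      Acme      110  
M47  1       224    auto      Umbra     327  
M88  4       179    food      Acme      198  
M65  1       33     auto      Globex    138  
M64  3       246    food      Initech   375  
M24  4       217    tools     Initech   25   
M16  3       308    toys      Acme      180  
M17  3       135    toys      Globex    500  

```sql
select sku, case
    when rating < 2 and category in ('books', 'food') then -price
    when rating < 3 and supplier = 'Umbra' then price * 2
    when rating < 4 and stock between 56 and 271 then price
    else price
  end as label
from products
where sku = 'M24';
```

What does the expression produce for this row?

217

sku = M24: rating=4, price=217, category=tools, supplier=Initech, stock=25.
rating < 2 and category in ('books', 'food') → false
rating < 3 and supplier = 'Umbra' → false
rating < 4 and stock between 56 and 271 → false
No prior WHEN matched → ELSE → 217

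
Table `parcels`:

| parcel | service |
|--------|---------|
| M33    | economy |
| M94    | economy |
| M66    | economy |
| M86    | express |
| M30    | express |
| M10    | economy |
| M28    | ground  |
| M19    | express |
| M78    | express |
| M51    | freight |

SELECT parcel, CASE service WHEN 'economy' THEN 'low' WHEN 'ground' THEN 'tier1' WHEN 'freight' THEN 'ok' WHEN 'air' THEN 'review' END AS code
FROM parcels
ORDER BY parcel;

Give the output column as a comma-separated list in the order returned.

parcel=M10: service='economy' → low
parcel=M19: (no match → NULL) → NULL
parcel=M28: service='ground' → tier1
parcel=M30: (no match → NULL) → NULL
parcel=M33: service='economy' → low
parcel=M51: service='freight' → ok
parcel=M66: service='economy' → low
parcel=M78: (no match → NULL) → NULL
parcel=M86: (no match → NULL) → NULL
parcel=M94: service='economy' → low

low, NULL, tier1, NULL, low, ok, low, NULL, NULL, low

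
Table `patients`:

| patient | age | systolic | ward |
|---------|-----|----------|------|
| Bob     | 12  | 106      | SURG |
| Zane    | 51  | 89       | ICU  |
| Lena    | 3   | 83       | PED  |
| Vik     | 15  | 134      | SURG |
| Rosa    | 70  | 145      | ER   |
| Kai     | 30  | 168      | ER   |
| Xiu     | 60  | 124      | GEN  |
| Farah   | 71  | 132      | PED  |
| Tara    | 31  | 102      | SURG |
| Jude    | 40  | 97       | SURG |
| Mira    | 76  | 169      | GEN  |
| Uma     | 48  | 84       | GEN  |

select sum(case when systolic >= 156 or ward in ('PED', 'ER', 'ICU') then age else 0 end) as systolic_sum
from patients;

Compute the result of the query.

301

patient=Bob: ✗
patient=Zane: ✓ → 51
patient=Lena: ✓ → 3
patient=Vik: ✗
patient=Rosa: ✓ → 70
patient=Kai: ✓ → 30
patient=Xiu: ✗
patient=Farah: ✓ → 71
patient=Tara: ✗
patient=Jude: ✗
patient=Mira: ✓ → 76
patient=Uma: ✗
systolic_sum = 51 + 3 + 70 + 30 + 71 + 76 = 301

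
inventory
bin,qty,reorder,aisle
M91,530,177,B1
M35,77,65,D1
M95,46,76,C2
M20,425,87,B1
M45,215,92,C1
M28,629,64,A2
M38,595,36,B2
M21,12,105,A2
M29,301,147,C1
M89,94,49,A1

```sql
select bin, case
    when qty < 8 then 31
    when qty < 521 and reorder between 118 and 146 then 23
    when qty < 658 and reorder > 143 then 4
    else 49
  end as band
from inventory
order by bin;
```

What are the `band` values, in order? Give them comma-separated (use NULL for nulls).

49, 49, 49, 4, 49, 49, 49, 49, 4, 49

bin=M20: ELSE → 49
bin=M21: ELSE → 49
bin=M28: ELSE → 49
bin=M29: qty < 658 and reorder > 143 → 4
bin=M35: ELSE → 49
bin=M38: ELSE → 49
bin=M45: ELSE → 49
bin=M89: ELSE → 49
bin=M91: qty < 658 and reorder > 143 → 4
bin=M95: ELSE → 49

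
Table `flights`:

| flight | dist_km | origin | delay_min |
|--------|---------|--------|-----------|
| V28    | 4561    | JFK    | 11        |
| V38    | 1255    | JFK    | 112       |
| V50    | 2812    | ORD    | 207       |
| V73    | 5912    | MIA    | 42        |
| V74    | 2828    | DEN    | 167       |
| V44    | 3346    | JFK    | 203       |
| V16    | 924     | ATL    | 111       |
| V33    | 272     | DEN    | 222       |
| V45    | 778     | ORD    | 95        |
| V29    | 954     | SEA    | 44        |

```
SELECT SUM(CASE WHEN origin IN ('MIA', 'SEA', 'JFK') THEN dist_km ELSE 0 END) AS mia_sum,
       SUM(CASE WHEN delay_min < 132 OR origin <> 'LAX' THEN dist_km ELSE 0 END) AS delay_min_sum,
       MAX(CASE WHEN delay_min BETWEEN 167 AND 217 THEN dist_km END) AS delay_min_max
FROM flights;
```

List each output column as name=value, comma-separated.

[mia_sum: origin IN ('MIA', 'SEA', 'JFK')]
flight=V28: ✓ → 4561
flight=V38: ✓ → 1255
flight=V50: ✗
flight=V73: ✓ → 5912
flight=V74: ✗
flight=V44: ✓ → 3346
flight=V16: ✗
flight=V33: ✗
flight=V45: ✗
flight=V29: ✓ → 954
mia_sum = 4561 + 1255 + 5912 + 3346 + 954 = 16028
—
[delay_min_sum: delay_min < 132 OR origin <> 'LAX']
flight=V28: ✓ → 4561
flight=V38: ✓ → 1255
flight=V50: ✓ → 2812
flight=V73: ✓ → 5912
flight=V74: ✓ → 2828
flight=V44: ✓ → 3346
flight=V16: ✓ → 924
flight=V33: ✓ → 272
flight=V45: ✓ → 778
flight=V29: ✓ → 954
delay_min_sum = 4561 + 1255 + 2812 + 5912 + 2828 + 3346 + 924 + 272 + 778 + 954 = 23642
—
[delay_min_max: delay_min BETWEEN 167 AND 217]
flight=V28: ✗
flight=V38: ✗
flight=V50: ✓ → 2812
flight=V73: ✗
flight=V74: ✓ → 2828
flight=V44: ✓ → 3346
flight=V16: ✗
flight=V33: ✗
flight=V45: ✗
flight=V29: ✗
delay_min_max = MAX(2812, 2828, 3346) = 3346

mia_sum=16028, delay_min_sum=23642, delay_min_max=3346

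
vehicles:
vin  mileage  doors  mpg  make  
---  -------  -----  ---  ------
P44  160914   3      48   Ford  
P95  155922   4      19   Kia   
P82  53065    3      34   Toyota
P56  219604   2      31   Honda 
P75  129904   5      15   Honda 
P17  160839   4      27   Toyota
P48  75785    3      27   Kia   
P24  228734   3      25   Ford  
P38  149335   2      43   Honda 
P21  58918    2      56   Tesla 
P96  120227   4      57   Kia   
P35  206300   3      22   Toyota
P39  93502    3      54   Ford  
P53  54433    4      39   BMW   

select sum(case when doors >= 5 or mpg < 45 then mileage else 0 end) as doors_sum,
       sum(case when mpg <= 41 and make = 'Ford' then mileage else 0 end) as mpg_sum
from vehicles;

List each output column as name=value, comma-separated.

[doors_sum: doors >= 5 or mpg < 45]
vin=P44: ✗
vin=P95: ✓ → 155922
vin=P82: ✓ → 53065
vin=P56: ✓ → 219604
vin=P75: ✓ → 129904
vin=P17: ✓ → 160839
vin=P48: ✓ → 75785
vin=P24: ✓ → 228734
vin=P38: ✓ → 149335
vin=P21: ✗
vin=P96: ✗
vin=P35: ✓ → 206300
vin=P39: ✗
vin=P53: ✓ → 54433
doors_sum = 155922 + 53065 + 219604 + 129904 + 160839 + 75785 + 228734 + 149335 + 206300 + 54433 = 1433921
—
[mpg_sum: mpg <= 41 and make = 'Ford']
vin=P44: ✗
vin=P95: ✗
vin=P82: ✗
vin=P56: ✗
vin=P75: ✗
vin=P17: ✗
vin=P48: ✗
vin=P24: ✓ → 228734
vin=P38: ✗
vin=P21: ✗
vin=P96: ✗
vin=P35: ✗
vin=P39: ✗
vin=P53: ✗
mpg_sum = 228734

doors_sum=1433921, mpg_sum=228734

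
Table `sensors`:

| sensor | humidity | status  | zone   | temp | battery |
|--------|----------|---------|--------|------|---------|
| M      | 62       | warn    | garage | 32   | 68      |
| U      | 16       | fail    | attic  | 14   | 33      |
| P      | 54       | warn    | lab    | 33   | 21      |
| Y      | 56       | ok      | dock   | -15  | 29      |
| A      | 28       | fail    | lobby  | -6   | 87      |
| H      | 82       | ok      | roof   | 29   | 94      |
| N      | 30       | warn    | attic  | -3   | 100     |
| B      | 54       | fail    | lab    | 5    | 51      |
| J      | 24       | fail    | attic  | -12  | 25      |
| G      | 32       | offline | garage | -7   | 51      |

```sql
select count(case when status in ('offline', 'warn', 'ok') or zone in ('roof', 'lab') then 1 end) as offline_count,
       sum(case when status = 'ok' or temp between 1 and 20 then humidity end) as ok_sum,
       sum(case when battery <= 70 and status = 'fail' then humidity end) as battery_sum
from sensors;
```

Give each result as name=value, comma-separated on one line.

offline_count=7, ok_sum=208, battery_sum=94

[offline_count: status in ('offline', 'warn', 'ok') or zone in ('roof', 'lab')]
sensor=M: ✓ → 1
sensor=U: ✗
sensor=P: ✓ → 1
sensor=Y: ✓ → 1
sensor=A: ✗
sensor=H: ✓ → 1
sensor=N: ✓ → 1
sensor=B: ✓ → 1
sensor=J: ✗
sensor=G: ✓ → 1
offline_count = COUNT(1, 1, 1, 1, 1, 1, 1) = 7
—
[ok_sum: status = 'ok' or temp between 1 and 20]
sensor=M: ✗
sensor=U: ✓ → 16
sensor=P: ✗
sensor=Y: ✓ → 56
sensor=A: ✗
sensor=H: ✓ → 82
sensor=N: ✗
sensor=B: ✓ → 54
sensor=J: ✗
sensor=G: ✗
ok_sum = 16 + 56 + 82 + 54 = 208
—
[battery_sum: battery <= 70 and status = 'fail']
sensor=M: ✗
sensor=U: ✓ → 16
sensor=P: ✗
sensor=Y: ✗
sensor=A: ✗
sensor=H: ✗
sensor=N: ✗
sensor=B: ✓ → 54
sensor=J: ✓ → 24
sensor=G: ✗
battery_sum = 16 + 54 + 24 = 94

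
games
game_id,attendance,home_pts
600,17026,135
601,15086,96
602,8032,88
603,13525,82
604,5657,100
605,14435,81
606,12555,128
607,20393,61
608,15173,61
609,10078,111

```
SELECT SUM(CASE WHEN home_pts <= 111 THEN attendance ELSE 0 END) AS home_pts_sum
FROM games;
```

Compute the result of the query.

102379

game_id=600: ✗
game_id=601: ✓ → 15086
game_id=602: ✓ → 8032
game_id=603: ✓ → 13525
game_id=604: ✓ → 5657
game_id=605: ✓ → 14435
game_id=606: ✗
game_id=607: ✓ → 20393
game_id=608: ✓ → 15173
game_id=609: ✓ → 10078
home_pts_sum = 15086 + 8032 + 13525 + 5657 + 14435 + 20393 + 15173 + 10078 = 102379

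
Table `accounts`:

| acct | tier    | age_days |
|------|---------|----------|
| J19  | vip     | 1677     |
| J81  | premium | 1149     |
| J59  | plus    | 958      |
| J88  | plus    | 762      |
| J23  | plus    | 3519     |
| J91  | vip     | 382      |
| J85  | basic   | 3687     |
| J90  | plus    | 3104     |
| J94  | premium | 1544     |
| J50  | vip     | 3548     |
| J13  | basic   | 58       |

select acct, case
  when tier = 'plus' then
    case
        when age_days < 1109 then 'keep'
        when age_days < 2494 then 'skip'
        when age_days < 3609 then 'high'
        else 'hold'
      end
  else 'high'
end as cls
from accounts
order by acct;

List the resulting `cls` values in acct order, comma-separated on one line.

acct=J13: tier='basic' → outer ELSE → high
acct=J19: tier='vip' → outer ELSE → high
acct=J23: tier='plus' → inner[age_days < 3609] → high
acct=J50: tier='vip' → outer ELSE → high
acct=J59: tier='plus' → inner[age_days < 1109] → keep
acct=J81: tier='premium' → outer ELSE → high
acct=J85: tier='basic' → outer ELSE → high
acct=J88: tier='plus' → inner[age_days < 1109] → keep
acct=J90: tier='plus' → inner[age_days < 3609] → high
acct=J91: tier='vip' → outer ELSE → high
acct=J94: tier='premium' → outer ELSE → high

high, high, high, high, keep, high, high, keep, high, high, high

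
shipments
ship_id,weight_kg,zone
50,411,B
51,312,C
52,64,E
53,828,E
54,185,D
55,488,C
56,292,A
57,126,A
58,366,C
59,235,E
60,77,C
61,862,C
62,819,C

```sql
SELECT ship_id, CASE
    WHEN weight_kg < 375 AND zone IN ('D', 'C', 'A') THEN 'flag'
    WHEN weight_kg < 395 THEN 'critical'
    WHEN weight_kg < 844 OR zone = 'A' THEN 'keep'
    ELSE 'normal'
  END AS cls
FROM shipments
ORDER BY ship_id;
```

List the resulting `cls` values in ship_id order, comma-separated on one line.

keep, flag, critical, keep, flag, keep, flag, flag, flag, critical, flag, normal, keep

ship_id=50: weight_kg < 844 OR zone = 'A' → keep
ship_id=51: weight_kg < 375 AND zone IN ('D', 'C', 'A') → flag
ship_id=52: weight_kg < 395 → critical
ship_id=53: weight_kg < 844 OR zone = 'A' → keep
ship_id=54: weight_kg < 375 AND zone IN ('D', 'C', 'A') → flag
ship_id=55: weight_kg < 844 OR zone = 'A' → keep
ship_id=56: weight_kg < 375 AND zone IN ('D', 'C', 'A') → flag
ship_id=57: weight_kg < 375 AND zone IN ('D', 'C', 'A') → flag
ship_id=58: weight_kg < 375 AND zone IN ('D', 'C', 'A') → flag
ship_id=59: weight_kg < 395 → critical
ship_id=60: weight_kg < 375 AND zone IN ('D', 'C', 'A') → flag
ship_id=61: ELSE → normal
ship_id=62: weight_kg < 844 OR zone = 'A' → keep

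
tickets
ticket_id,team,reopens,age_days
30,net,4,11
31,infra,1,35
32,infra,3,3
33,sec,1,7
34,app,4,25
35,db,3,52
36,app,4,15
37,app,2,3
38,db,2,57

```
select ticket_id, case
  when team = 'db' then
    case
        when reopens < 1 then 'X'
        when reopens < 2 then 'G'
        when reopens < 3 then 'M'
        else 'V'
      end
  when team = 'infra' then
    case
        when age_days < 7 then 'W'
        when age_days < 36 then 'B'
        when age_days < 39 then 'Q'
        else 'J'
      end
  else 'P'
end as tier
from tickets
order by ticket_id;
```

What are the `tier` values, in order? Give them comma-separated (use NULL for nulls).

P, B, W, P, P, V, P, P, M

ticket_id=30: team='net' → outer ELSE → P
ticket_id=31: team='infra' → inner[age_days < 36] → B
ticket_id=32: team='infra' → inner[age_days < 7] → W
ticket_id=33: team='sec' → outer ELSE → P
ticket_id=34: team='app' → outer ELSE → P
ticket_id=35: team='db' → inner[ELSE] → V
ticket_id=36: team='app' → outer ELSE → P
ticket_id=37: team='app' → outer ELSE → P
ticket_id=38: team='db' → inner[reopens < 3] → M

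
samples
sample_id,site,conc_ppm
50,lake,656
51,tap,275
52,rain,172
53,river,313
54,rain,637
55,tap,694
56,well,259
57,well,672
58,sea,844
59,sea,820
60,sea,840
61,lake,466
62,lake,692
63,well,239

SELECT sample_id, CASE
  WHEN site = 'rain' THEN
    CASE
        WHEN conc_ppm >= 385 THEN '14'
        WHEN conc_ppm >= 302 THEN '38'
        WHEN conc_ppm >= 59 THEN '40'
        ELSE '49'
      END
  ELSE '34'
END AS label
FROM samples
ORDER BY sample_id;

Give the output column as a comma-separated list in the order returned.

34, 34, 40, 34, 14, 34, 34, 34, 34, 34, 34, 34, 34, 34

sample_id=50: site='lake' → outer ELSE → 34
sample_id=51: site='tap' → outer ELSE → 34
sample_id=52: site='rain' → inner[conc_ppm >= 59] → 40
sample_id=53: site='river' → outer ELSE → 34
sample_id=54: site='rain' → inner[conc_ppm >= 385] → 14
sample_id=55: site='tap' → outer ELSE → 34
sample_id=56: site='well' → outer ELSE → 34
sample_id=57: site='well' → outer ELSE → 34
sample_id=58: site='sea' → outer ELSE → 34
sample_id=59: site='sea' → outer ELSE → 34
sample_id=60: site='sea' → outer ELSE → 34
sample_id=61: site='lake' → outer ELSE → 34
sample_id=62: site='lake' → outer ELSE → 34
sample_id=63: site='well' → outer ELSE → 34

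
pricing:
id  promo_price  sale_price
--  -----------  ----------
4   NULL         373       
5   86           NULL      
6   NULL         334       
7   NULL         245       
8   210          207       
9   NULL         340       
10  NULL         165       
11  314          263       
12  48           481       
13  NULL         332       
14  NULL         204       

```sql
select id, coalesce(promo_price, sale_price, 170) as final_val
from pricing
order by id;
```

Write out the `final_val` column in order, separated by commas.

id=4: promo_price=NULL, sale_price=373 → 373
id=5: promo_price=86 → 86
id=6: promo_price=NULL, sale_price=334 → 334
id=7: promo_price=NULL, sale_price=245 → 245
id=8: promo_price=210 → 210
id=9: promo_price=NULL, sale_price=340 → 340
id=10: promo_price=NULL, sale_price=165 → 165
id=11: promo_price=314 → 314
id=12: promo_price=48 → 48
id=13: promo_price=NULL, sale_price=332 → 332
id=14: promo_price=NULL, sale_price=204 → 204

373, 86, 334, 245, 210, 340, 165, 314, 48, 332, 204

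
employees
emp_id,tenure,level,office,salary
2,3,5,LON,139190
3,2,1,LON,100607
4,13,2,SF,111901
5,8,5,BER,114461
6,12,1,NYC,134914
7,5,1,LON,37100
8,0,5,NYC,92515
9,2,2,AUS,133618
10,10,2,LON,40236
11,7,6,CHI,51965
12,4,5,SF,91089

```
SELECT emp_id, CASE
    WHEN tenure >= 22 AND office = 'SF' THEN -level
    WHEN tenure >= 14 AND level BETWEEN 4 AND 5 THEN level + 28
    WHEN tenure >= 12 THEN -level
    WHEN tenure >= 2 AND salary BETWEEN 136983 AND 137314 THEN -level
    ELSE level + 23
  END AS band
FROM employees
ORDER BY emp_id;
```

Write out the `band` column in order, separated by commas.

emp_id=2: ELSE → 28
emp_id=3: ELSE → 24
emp_id=4: tenure >= 12 → -2
emp_id=5: ELSE → 28
emp_id=6: tenure >= 12 → -1
emp_id=7: ELSE → 24
emp_id=8: ELSE → 28
emp_id=9: ELSE → 25
emp_id=10: ELSE → 25
emp_id=11: ELSE → 29
emp_id=12: ELSE → 28

28, 24, -2, 28, -1, 24, 28, 25, 25, 29, 28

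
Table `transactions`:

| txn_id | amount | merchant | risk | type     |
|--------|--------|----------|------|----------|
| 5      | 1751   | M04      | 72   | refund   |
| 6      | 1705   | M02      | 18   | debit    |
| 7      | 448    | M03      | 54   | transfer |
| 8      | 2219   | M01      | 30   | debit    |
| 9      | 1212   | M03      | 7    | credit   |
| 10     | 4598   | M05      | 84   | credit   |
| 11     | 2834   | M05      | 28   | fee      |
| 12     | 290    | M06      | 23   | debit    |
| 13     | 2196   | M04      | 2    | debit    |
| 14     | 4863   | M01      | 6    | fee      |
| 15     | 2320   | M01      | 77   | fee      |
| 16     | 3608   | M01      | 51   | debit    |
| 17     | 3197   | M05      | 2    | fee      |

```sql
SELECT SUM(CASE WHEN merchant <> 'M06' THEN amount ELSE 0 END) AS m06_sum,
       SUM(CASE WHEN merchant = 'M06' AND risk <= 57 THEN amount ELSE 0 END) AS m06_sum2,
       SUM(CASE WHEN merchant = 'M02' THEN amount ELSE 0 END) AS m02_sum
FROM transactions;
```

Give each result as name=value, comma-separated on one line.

m06_sum=30951, m06_sum2=290, m02_sum=1705

[m06_sum: merchant <> 'M06']
txn_id=5: ✓ → 1751
txn_id=6: ✓ → 1705
txn_id=7: ✓ → 448
txn_id=8: ✓ → 2219
txn_id=9: ✓ → 1212
txn_id=10: ✓ → 4598
txn_id=11: ✓ → 2834
txn_id=12: ✗
txn_id=13: ✓ → 2196
txn_id=14: ✓ → 4863
txn_id=15: ✓ → 2320
txn_id=16: ✓ → 3608
txn_id=17: ✓ → 3197
m06_sum = 1751 + 1705 + 448 + 2219 + 1212 + 4598 + 2834 + 2196 + 4863 + 2320 + 3608 + 3197 = 30951
—
[m06_sum2: merchant = 'M06' AND risk <= 57]
txn_id=5: ✗
txn_id=6: ✗
txn_id=7: ✗
txn_id=8: ✗
txn_id=9: ✗
txn_id=10: ✗
txn_id=11: ✗
txn_id=12: ✓ → 290
txn_id=13: ✗
txn_id=14: ✗
txn_id=15: ✗
txn_id=16: ✗
txn_id=17: ✗
m06_sum2 = 290
—
[m02_sum: merchant = 'M02']
txn_id=5: ✗
txn_id=6: ✓ → 1705
txn_id=7: ✗
txn_id=8: ✗
txn_id=9: ✗
txn_id=10: ✗
txn_id=11: ✗
txn_id=12: ✗
txn_id=13: ✗
txn_id=14: ✗
txn_id=15: ✗
txn_id=16: ✗
txn_id=17: ✗
m02_sum = 1705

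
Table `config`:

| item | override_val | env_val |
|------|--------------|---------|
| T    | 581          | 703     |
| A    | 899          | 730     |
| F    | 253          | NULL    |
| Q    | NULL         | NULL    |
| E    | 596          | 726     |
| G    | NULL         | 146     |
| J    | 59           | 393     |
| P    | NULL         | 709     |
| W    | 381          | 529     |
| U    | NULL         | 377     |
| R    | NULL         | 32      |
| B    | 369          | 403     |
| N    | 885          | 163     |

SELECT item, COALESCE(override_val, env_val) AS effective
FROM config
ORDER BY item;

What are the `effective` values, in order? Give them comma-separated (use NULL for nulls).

899, 369, 596, 253, 146, 59, 885, 709, NULL, 32, 581, 377, 381

item=A: override_val=899 → 899
item=B: override_val=369 → 369
item=E: override_val=596 → 596
item=F: override_val=253 → 253
item=G: override_val=NULL, env_val=146 → 146
item=J: override_val=59 → 59
item=N: override_val=885 → 885
item=P: override_val=NULL, env_val=709 → 709
item=Q: override_val=NULL, env_val=NULL (all NULL) → NULL
item=R: override_val=NULL, env_val=32 → 32
item=T: override_val=581 → 581
item=U: override_val=NULL, env_val=377 → 377
item=W: override_val=381 → 381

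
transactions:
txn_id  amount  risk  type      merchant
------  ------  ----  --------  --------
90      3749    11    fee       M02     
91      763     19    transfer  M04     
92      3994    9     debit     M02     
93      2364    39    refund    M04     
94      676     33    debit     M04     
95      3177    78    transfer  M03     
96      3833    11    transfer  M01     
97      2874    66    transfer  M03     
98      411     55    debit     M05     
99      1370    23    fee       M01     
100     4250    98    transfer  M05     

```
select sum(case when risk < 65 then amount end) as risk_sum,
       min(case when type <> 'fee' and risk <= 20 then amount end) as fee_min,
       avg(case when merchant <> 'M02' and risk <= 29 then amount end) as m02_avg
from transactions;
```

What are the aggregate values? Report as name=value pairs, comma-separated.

[risk_sum: risk < 65]
txn_id=90: ✓ → 3749
txn_id=91: ✓ → 763
txn_id=92: ✓ → 3994
txn_id=93: ✓ → 2364
txn_id=94: ✓ → 676
txn_id=95: ✗
txn_id=96: ✓ → 3833
txn_id=97: ✗
txn_id=98: ✓ → 411
txn_id=99: ✓ → 1370
txn_id=100: ✗
risk_sum = 3749 + 763 + 3994 + 2364 + 676 + 3833 + 411 + 1370 = 17160
—
[fee_min: type <> 'fee' and risk <= 20]
txn_id=90: ✗
txn_id=91: ✓ → 763
txn_id=92: ✓ → 3994
txn_id=93: ✗
txn_id=94: ✗
txn_id=95: ✗
txn_id=96: ✓ → 3833
txn_id=97: ✗
txn_id=98: ✗
txn_id=99: ✗
txn_id=100: ✗
fee_min = MIN(763, 3994, 3833) = 763
—
[m02_avg: merchant <> 'M02' and risk <= 29]
txn_id=90: ✗
txn_id=91: ✓ → 763
txn_id=92: ✗
txn_id=93: ✗
txn_id=94: ✗
txn_id=95: ✗
txn_id=96: ✓ → 3833
txn_id=97: ✗
txn_id=98: ✗
txn_id=99: ✓ → 1370
txn_id=100: ✗
m02_avg = (763 + 3833 + 1370) / 3 = 1988.6666666667

risk_sum=17160, fee_min=763, m02_avg=1988.6666666667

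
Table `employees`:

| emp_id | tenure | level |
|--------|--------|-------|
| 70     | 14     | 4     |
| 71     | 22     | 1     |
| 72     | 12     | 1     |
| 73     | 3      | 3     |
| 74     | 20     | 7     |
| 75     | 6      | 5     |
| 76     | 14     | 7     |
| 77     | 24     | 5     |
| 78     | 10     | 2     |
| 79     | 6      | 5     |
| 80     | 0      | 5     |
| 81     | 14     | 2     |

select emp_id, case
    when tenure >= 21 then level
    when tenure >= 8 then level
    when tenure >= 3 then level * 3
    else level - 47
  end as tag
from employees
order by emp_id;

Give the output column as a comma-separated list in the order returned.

emp_id=70: tenure >= 8 → 4
emp_id=71: tenure >= 21 → 1
emp_id=72: tenure >= 8 → 1
emp_id=73: tenure >= 3 → 9
emp_id=74: tenure >= 8 → 7
emp_id=75: tenure >= 3 → 15
emp_id=76: tenure >= 8 → 7
emp_id=77: tenure >= 21 → 5
emp_id=78: tenure >= 8 → 2
emp_id=79: tenure >= 3 → 15
emp_id=80: ELSE → -42
emp_id=81: tenure >= 8 → 2

4, 1, 1, 9, 7, 15, 7, 5, 2, 15, -42, 2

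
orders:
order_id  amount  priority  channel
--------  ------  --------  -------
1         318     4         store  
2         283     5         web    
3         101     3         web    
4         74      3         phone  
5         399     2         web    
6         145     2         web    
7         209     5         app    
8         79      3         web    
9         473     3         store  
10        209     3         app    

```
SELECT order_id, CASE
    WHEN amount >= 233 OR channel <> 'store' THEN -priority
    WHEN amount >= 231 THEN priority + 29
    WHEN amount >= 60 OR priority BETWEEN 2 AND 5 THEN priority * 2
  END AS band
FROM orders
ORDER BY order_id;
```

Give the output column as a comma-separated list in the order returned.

-4, -5, -3, -3, -2, -2, -5, -3, -3, -3

order_id=1: amount >= 233 OR channel <> 'store' → -4
order_id=2: amount >= 233 OR channel <> 'store' → -5
order_id=3: amount >= 233 OR channel <> 'store' → -3
order_id=4: amount >= 233 OR channel <> 'store' → -3
order_id=5: amount >= 233 OR channel <> 'store' → -2
order_id=6: amount >= 233 OR channel <> 'store' → -2
order_id=7: amount >= 233 OR channel <> 'store' → -5
order_id=8: amount >= 233 OR channel <> 'store' → -3
order_id=9: amount >= 233 OR channel <> 'store' → -3
order_id=10: amount >= 233 OR channel <> 'store' → -3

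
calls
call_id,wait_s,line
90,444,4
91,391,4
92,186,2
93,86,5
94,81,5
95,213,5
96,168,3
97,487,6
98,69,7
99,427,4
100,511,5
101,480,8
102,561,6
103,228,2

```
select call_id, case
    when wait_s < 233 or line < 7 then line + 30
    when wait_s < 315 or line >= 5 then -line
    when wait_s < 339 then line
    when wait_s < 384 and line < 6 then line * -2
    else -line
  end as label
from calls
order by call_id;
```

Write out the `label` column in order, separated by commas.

34, 34, 32, 35, 35, 35, 33, 36, 37, 34, 35, -8, 36, 32

call_id=90: wait_s < 233 or line < 7 → 34
call_id=91: wait_s < 233 or line < 7 → 34
call_id=92: wait_s < 233 or line < 7 → 32
call_id=93: wait_s < 233 or line < 7 → 35
call_id=94: wait_s < 233 or line < 7 → 35
call_id=95: wait_s < 233 or line < 7 → 35
call_id=96: wait_s < 233 or line < 7 → 33
call_id=97: wait_s < 233 or line < 7 → 36
call_id=98: wait_s < 233 or line < 7 → 37
call_id=99: wait_s < 233 or line < 7 → 34
call_id=100: wait_s < 233 or line < 7 → 35
call_id=101: wait_s < 315 or line >= 5 → -8
call_id=102: wait_s < 233 or line < 7 → 36
call_id=103: wait_s < 233 or line < 7 → 32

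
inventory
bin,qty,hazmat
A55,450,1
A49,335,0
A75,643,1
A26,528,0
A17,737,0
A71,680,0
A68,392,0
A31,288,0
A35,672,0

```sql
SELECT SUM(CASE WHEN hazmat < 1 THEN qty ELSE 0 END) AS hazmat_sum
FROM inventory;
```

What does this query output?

3632

bin=A55: ✗
bin=A49: ✓ → 335
bin=A75: ✗
bin=A26: ✓ → 528
bin=A17: ✓ → 737
bin=A71: ✓ → 680
bin=A68: ✓ → 392
bin=A31: ✓ → 288
bin=A35: ✓ → 672
hazmat_sum = 335 + 528 + 737 + 680 + 392 + 288 + 672 = 3632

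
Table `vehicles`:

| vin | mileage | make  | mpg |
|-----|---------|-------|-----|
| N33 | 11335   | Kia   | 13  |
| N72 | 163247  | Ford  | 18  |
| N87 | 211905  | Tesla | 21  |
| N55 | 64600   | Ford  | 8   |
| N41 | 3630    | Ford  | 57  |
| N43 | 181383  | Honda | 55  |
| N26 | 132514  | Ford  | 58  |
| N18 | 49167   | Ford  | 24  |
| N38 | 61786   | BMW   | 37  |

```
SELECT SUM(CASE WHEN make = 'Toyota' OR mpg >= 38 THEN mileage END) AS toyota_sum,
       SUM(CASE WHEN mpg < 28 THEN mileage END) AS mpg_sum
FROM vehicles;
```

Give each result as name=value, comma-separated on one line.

toyota_sum=317527, mpg_sum=500254

[toyota_sum: make = 'Toyota' OR mpg >= 38]
vin=N33: ✗
vin=N72: ✗
vin=N87: ✗
vin=N55: ✗
vin=N41: ✓ → 3630
vin=N43: ✓ → 181383
vin=N26: ✓ → 132514
vin=N18: ✗
vin=N38: ✗
toyota_sum = 3630 + 181383 + 132514 = 317527
—
[mpg_sum: mpg < 28]
vin=N33: ✓ → 11335
vin=N72: ✓ → 163247
vin=N87: ✓ → 211905
vin=N55: ✓ → 64600
vin=N41: ✗
vin=N43: ✗
vin=N26: ✗
vin=N18: ✓ → 49167
vin=N38: ✗
mpg_sum = 11335 + 163247 + 211905 + 64600 + 49167 = 500254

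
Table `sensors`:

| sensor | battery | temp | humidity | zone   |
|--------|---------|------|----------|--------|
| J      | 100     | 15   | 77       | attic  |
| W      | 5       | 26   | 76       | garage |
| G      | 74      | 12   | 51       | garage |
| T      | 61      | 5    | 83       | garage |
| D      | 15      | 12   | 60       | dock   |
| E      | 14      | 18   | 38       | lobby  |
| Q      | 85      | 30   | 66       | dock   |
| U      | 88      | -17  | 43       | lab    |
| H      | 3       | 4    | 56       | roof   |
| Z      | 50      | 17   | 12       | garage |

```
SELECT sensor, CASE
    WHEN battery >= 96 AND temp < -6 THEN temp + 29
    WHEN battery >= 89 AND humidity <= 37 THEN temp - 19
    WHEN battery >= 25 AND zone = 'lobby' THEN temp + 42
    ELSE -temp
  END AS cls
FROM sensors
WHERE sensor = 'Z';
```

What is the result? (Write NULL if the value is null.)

-17

sensor = Z: battery=50, temp=17, humidity=12, zone=garage.
battery >= 96 AND temp < -6 → false
battery >= 89 AND humidity <= 37 → false
battery >= 25 AND zone = 'lobby' → false
No prior WHEN matched → ELSE → -17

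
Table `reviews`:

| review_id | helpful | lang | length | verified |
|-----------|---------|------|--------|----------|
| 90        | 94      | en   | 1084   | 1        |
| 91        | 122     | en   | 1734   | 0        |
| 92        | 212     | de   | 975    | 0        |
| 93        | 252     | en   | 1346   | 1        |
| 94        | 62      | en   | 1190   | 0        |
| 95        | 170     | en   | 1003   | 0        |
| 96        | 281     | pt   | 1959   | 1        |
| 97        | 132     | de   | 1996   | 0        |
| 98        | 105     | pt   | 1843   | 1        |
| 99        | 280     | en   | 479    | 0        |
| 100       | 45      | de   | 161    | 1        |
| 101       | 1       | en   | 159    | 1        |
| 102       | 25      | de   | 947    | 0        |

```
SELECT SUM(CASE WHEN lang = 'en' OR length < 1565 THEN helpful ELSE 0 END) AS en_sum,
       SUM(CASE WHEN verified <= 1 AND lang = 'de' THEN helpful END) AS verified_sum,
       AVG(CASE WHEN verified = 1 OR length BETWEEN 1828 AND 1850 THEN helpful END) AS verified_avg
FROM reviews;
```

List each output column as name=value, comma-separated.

[en_sum: lang = 'en' OR length < 1565]
review_id=90: ✓ → 94
review_id=91: ✓ → 122
review_id=92: ✓ → 212
review_id=93: ✓ → 252
review_id=94: ✓ → 62
review_id=95: ✓ → 170
review_id=96: ✗
review_id=97: ✗
review_id=98: ✗
review_id=99: ✓ → 280
review_id=100: ✓ → 45
review_id=101: ✓ → 1
review_id=102: ✓ → 25
en_sum = 94 + 122 + 212 + 252 + 62 + 170 + 280 + 45 + 1 + 25 = 1263
—
[verified_sum: verified <= 1 AND lang = 'de']
review_id=90: ✗
review_id=91: ✗
review_id=92: ✓ → 212
review_id=93: ✗
review_id=94: ✗
review_id=95: ✗
review_id=96: ✗
review_id=97: ✓ → 132
review_id=98: ✗
review_id=99: ✗
review_id=100: ✓ → 45
review_id=101: ✗
review_id=102: ✓ → 25
verified_sum = 212 + 132 + 45 + 25 = 414
—
[verified_avg: verified = 1 OR length BETWEEN 1828 AND 1850]
review_id=90: ✓ → 94
review_id=91: ✗
review_id=92: ✗
review_id=93: ✓ → 252
review_id=94: ✗
review_id=95: ✗
review_id=96: ✓ → 281
review_id=97: ✗
review_id=98: ✓ → 105
review_id=99: ✗
review_id=100: ✓ → 45
review_id=101: ✓ → 1
review_id=102: ✗
verified_avg = (94 + 252 + 281 + 105 + 45 + 1) / 6 = 129.6666666667

en_sum=1263, verified_sum=414, verified_avg=129.6666666667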